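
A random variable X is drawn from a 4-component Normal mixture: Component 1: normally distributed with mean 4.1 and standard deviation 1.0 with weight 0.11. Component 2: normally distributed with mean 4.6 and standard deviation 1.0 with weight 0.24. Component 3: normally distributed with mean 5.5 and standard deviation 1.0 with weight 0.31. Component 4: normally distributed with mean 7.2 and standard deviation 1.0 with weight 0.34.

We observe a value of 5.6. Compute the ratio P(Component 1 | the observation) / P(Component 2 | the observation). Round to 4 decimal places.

0.2453

Posterior odds = (π_i f_i(x)) / (π_j f_j(x)); the normalising sum cancels.
Evaluate each component's likelihood at the observed value:
  p_1 = (1/(1.0·√(2π)))·exp(−(5.6−4.1)²/(2·1.0²)) = 0.398942·exp(-1.12500) = 0.129518
  p_2 = (1/(1.0·√(2π)))·exp(−(5.6−4.6)²/(2·1.0²)) = 0.398942·exp(-0.50000) = 0.241971
  p_3 = (1/(1.0·√(2π)))·exp(−(5.6−5.5)²/(2·1.0²)) = 0.398942·exp(-0.00500) = 0.396953
  p_4 = (1/(1.0·√(2π)))·exp(−(5.6−7.2)²/(2·1.0²)) = 0.398942·exp(-1.28000) = 0.110921
Posterior odds = (π_1·p_1) / (π_2·p_2) = (0.11·0.129518) / (0.24·0.241971) = 0.0142469 / 0.058073 ≈ 0.2453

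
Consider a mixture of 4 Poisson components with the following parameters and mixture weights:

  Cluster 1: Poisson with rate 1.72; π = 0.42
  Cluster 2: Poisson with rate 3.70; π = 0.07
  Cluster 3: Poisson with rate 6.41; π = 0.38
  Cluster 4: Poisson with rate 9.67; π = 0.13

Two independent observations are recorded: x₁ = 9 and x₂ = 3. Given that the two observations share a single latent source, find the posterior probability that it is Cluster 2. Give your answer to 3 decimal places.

0.050

Apply Bayes' rule: the posterior for each component is proportional to its prior times its likelihood at x.
Since both observations come from the same component, the likelihood for component k is f_k(x₁)·f_k(x₂).
  f_1 = [e^(−1.72)·1.72^9/9! = 6.50139e-05] × [0.151861] = 9.87311e-06
  f_2 = [e^(−3.70)·3.70^9/9! = 0.00885448] × [0.20872] = 0.00184811
  f_3 = [e^(−6.41)·6.41^9/9! = 0.0828193] × [0.0722096] = 0.00598035
  f_4 = [e^(−9.67)·9.67^9/9! = 0.128661] × [0.00951701] = 0.00122447
Multiply by the mixture weights:
  π_1·f_1 = 0.42 × 9.87311e-06 = 4.14671e-06
  π_2·f_2 = 0.07 × 0.00184811 = 0.000129368
  π_3·f_3 = 0.38 × 0.00598035 = 0.00227253
  π_4·f_4 = 0.13 × 0.00122447 = 0.000159181
Marginal: 4.14671e-06 + 0.000129368 + 0.00227253 + 0.000159181 = 0.00256523
P(Cluster 2 | x₁, x₂) ≈ 0.050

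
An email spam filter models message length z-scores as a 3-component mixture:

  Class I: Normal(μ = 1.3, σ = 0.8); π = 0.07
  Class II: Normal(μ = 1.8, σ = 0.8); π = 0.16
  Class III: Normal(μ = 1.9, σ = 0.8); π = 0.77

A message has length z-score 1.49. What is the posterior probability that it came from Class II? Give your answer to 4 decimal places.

By Bayes' theorem, P(k | x) = π_k f_k(x) / Σ_j π_j f_j(x).
Evaluate each component's likelihood at the observed value:
  L_I = (1/(0.8·√(2π)))·exp(−(1.49−1.3)²/(2·0.8²)) = 0.498678·exp(-0.02820) = 0.48481
  L_II = (1/(0.8·√(2π)))·exp(−(1.49−1.8)²/(2·0.8²)) = 0.498678·exp(-0.07508) = 0.462609
  L_III = (1/(0.8·√(2π)))·exp(−(1.49−1.9)²/(2·0.8²)) = 0.498678·exp(-0.13133) = 0.437306
Prior × likelihood for each component:
  π_I·L_I = 0.07 × 0.48481 = 0.0339367
  π_II·L_II = 0.16 × 0.462609 = 0.0740174
  π_III·L_III = 0.77 × 0.437306 = 0.336725
Marginal: 0.0339367 + 0.0740174 + 0.336725 = 0.444679
So the posterior for Class II is 0.0740174 / 0.444679 ≈ 0.1665.

0.1665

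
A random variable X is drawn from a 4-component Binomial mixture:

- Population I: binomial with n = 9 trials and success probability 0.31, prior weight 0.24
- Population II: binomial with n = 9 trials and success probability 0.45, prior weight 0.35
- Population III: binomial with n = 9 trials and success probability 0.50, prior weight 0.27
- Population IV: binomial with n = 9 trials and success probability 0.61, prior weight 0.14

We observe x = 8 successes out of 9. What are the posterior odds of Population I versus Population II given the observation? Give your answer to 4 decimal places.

0.0436

Only the two components matter; the odds are (w_i f_i(x)) / (w_j f_j(x)).
Component likelihoods at x = 8 successes out of 9:
  f_I = 0.000529645
  f_II = 0.00832349
  f_III = 0.0175781
  f_IV = 0.0672893
Odds = (0.24/0.35) × (0.000529645/0.00832349) = 0.685714 × 0.0636326 ≈ 0.0436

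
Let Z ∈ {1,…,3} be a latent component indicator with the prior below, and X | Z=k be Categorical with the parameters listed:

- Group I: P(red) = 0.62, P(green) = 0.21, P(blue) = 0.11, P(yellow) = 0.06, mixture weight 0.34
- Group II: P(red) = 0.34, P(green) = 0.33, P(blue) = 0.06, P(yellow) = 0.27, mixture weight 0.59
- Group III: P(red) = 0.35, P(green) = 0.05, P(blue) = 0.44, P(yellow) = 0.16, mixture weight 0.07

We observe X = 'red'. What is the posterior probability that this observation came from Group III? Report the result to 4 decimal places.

Apply Bayes' rule: the posterior for each component is proportional to its prior times its likelihood at x.
Evaluate each component's likelihood at the observed value:
  f_I = P(red | comp) = 0.62
  f_II = P(red | comp) = 0.34
  f_III = P(red | comp) = 0.35
Prior × likelihood for each component:
  π_I·f_I = 0.34 × 0.62 = 0.2108
  π_II·f_II = 0.59 × 0.34 = 0.2006
  π_III·f_III = 0.07 × 0.35 = 0.0245
Evidence: 0.2108 + 0.2006 + 0.0245 = 0.4359
P(Group III | the observation) ≈ 0.0562

0.0562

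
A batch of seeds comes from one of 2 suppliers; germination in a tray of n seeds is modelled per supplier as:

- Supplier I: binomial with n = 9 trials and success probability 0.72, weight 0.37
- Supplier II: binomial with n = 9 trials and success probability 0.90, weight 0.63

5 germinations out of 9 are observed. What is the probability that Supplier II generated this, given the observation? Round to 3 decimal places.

P(component k | x) = P(Z=k)·f_k(x) / marginal(x), where marginal(x) = Σ_j P(Z=j)·f_j(x).
Binomial probabilities:
  p_I = 0.149853
  p_II = 0.00744017
Unnormalised posteriors:
  P(Z=I)·p_I = 0.37 × 0.149853 = 0.0554456
  P(Z=II)·p_II = 0.63 × 0.00744017 = 0.00468731
Evidence: 0.0554456 + 0.00468731 = 0.0601329
P(Supplier II | x) ≈ 0.078

0.078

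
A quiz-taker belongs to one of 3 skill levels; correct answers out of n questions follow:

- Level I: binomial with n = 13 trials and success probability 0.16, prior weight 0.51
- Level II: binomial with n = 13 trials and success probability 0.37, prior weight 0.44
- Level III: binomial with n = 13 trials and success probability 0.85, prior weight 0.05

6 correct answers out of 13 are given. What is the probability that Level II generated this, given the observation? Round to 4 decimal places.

0.9456

By Bayes' theorem, P(k | x) = π_k f_k(x) / Σ_j π_j f_j(x).
Component likelihoods at x = 6 correct answers out of 13:
  L_I = C(13,6)·0.16^6·0.84^7 = 1716·1.67772e-05·0.29509 = 0.00849556
  L_II = C(13,6)·0.37^6·0.63^7 = 1716·0.00256573·0.0393898 = 0.173425
  L_III = C(13,6)·0.85^6·0.15^7 = 1716·0.37715·1.70859e-06 = 0.00110578
Unnormalised posteriors:
  π_I·L_I = 0.51 × 0.00849556 = 0.00433274
  π_II·L_II = 0.44 × 0.173425 = 0.076307
  π_III·L_III = 0.05 × 0.00110578 = 5.52891e-05
Normaliser: 0.00433274 + 0.076307 + 5.52891e-05 = 0.080695
So the posterior for Level II is 0.076307 / 0.080695 ≈ 0.9456.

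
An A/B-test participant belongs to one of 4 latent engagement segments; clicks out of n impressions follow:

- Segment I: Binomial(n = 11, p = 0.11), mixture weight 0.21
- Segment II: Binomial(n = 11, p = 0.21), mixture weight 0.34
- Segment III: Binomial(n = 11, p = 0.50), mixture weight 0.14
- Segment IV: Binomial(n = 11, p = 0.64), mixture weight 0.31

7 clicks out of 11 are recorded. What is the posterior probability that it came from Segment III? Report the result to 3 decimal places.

0.228

By Bayes' theorem, P(k | x) = π_k f_k(x) / Σ_j π_j f_j(x).
Evaluate each component's likelihood at the observed value:
  L_I = C(11,7)·0.11^7·0.89^4 = 330·1.94872e-07·0.627422 = 4.03481e-05
  L_II = C(11,7)·0.21^7·0.79^4 = 330·1.80109e-05·0.389501 = 0.00231503
  L_III = C(11,7)·0.50^7·0.50^4 = 330·0.0078125·0.0625 = 0.161133
  L_IV = C(11,7)·0.64^7·0.36^4 = 330·0.0439805·0.0167962 = 0.243772
Multiply by the mixture weights:
  π_I·L_I = 0.21 × 4.03481e-05 = 8.47309e-06
  π_II·L_II = 0.34 × 0.00231503 = 0.000787112
  π_III·L_III = 0.14 × 0.161133 = 0.0225586
  π_IV·L_IV = 0.31 × 0.243772 = 0.0755693
Sum: 8.47309e-06 + 0.000787112 + 0.0225586 + 0.0755693 = 0.0989235
Responsibility of Segment III: 0.0225586 / 0.0989235 ≈ 0.228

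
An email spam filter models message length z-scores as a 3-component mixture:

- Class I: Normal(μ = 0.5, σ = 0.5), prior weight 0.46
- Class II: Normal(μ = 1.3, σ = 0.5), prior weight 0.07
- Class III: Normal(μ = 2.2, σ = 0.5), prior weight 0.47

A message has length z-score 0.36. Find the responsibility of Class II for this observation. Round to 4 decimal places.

0.0263

The responsibility of component k is w_k f_k(x) divided by Σ_j w_j f_j(x).
Normal densities:
  L_I = 0.767213
  L_II = 0.136287
  L_III = 0.00091463
Unnormalised posteriors:
  w_I·L_I = 0.46 × 0.767213 = 0.352918
  w_II·L_II = 0.07 × 0.136287 = 0.0095401
  w_III·L_III = 0.47 × 0.00091463 = 0.000429876
Evidence: 0.352918 + 0.0095401 + 0.000429876 = 0.362888
P(Class II | the observation) ≈ 0.0263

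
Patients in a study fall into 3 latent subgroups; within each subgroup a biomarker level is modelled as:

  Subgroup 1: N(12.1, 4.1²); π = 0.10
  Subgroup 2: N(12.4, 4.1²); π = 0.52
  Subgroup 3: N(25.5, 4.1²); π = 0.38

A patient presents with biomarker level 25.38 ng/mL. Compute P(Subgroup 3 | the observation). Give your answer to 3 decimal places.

Posterior ∝ prior × likelihood, so P(k | x) ∝ π_k f_k(x); normalise over all components.
Normal densities:
  p_1 = 0.000512831
  p_2 = 0.000648246
  p_3 = 0.0972613
Unnormalised posteriors:
  π_1·p_1 = 0.10 × 0.000512831 = 5.12831e-05
  π_2·p_2 = 0.52 × 0.000648246 = 0.000337088
  π_3·p_3 = 0.38 × 0.0972613 = 0.0369593
Denominator: 5.12831e-05 + 0.000337088 + 0.0369593 = 0.0373477
P(Subgroup 3 | data) = 0.0369593 / 0.0373477 ≈ 0.990

0.990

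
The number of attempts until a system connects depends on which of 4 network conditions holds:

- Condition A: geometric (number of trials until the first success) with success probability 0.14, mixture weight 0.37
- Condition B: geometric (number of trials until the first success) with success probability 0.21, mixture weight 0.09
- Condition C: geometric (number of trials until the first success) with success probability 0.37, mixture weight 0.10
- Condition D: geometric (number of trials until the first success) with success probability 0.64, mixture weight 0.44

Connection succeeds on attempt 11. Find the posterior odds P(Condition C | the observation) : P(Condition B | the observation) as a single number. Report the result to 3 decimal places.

0.204

The posterior odds equal the prior odds times the likelihood ratio: (P(Z=i)/P(Z=j))·(f_i(x)/f_j(x)).
Evaluate each component's likelihood at the observed value:
  p_A = 0.0309822
  p_B = 0.0198834
  p_C = 0.00364424
  p_D = 2.33994e-05
0.000364424 / 0.0017895 ≈ 0.204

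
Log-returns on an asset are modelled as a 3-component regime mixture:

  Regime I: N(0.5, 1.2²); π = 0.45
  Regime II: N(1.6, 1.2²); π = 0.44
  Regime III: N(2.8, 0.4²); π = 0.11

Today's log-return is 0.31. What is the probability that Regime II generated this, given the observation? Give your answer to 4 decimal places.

Apply Bayes' rule: the posterior for each component is proportional to its prior times its likelihood at x.
Evaluate each component's likelihood at the observed value:
  L_I = (1/(1.2·√(2π)))·exp(−(0.31−0.5)²/(2·1.2²)) = 0.332452·exp(-0.01253) = 0.328311
  L_II = (1/(1.2·√(2π)))·exp(−(0.31−1.6)²/(2·1.2²)) = 0.332452·exp(-0.57781) = 0.186547
  L_III = (1/(0.4·√(2π)))·exp(−(0.31−2.8)²/(2·0.4²)) = 0.997356·exp(-19.37531) = 3.83936e-09
Weight by the priors:
  w_I·L_I = 0.45 × 0.328311 = 0.14774
  w_II·L_II = 0.44 × 0.186547 = 0.0820806
  w_III·L_III = 0.11 × 3.83936e-09 = 4.2233e-10
Normaliser: 0.14774 + 0.0820806 + 4.2233e-10 = 0.22982
P(Regime II | data) ≈ 0.3572

0.3572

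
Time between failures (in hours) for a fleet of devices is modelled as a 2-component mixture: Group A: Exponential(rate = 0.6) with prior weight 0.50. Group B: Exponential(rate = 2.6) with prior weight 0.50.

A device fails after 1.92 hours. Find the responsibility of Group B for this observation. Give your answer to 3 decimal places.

The responsibility of component k is w_k f_k(x) divided by Σ_j w_j f_j(x).
Evaluate each component's likelihood at the observed value:
  p_A = 0.189602
  p_B = 0.0176594
Unnormalised posteriors:
  w_A·p_A = 0.50 × 0.189602 = 0.0948012
  w_B·p_B = 0.50 × 0.0176594 = 0.00882969
Denominator: 0.0948012 + 0.00882969 = 0.103631
P(Group B | the observation) ≈ 0.085

0.085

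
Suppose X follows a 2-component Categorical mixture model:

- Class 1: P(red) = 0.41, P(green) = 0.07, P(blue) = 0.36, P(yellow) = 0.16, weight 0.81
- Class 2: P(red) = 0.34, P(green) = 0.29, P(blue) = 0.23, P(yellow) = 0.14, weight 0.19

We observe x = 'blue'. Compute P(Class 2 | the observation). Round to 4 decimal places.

0.1303

Posterior ∝ prior × likelihood, so P(k | x) ∝ π_k f_k(x); normalise over all components.
Evaluate each component's likelihood at the observed value:
  p_1 = P(blue | comp) = 0.36
  p_2 = P(blue | comp) = 0.23
Unnormalised posteriors:
  π_1·p_1 = 0.81 × 0.36 = 0.2916
  π_2·p_2 = 0.19 × 0.23 = 0.0437
Sum: 0.2916 + 0.0437 = 0.3353
P(Class 2 | data) ≈ 0.1303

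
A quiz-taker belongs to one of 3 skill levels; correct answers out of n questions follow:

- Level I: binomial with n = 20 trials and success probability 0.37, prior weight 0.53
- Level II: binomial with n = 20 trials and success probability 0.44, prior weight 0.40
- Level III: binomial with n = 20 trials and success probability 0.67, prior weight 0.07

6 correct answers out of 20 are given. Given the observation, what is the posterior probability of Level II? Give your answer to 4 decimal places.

P(component k | x) = π_k·f_k(x) / marginal(x), where marginal(x) = Σ_j π_j·f_j(x).
Evaluate each component's likelihood at the observed value:
  p_I = C(20,6)·0.37^6·0.63^14 = 38760·0.00256573·0.00155156 = 0.154299
  p_II = C(20,6)·0.44^6·0.56^14 = 38760·0.00725631·0.000298286 = 0.0838943
  p_III = C(20,6)·0.67^6·0.33^14 = 38760·0.0904584·1.81633e-07 = 0.000636836
Weight by the priors:
  π_I·p_I = 0.53 × 0.154299 = 0.0817782
  π_II·p_II = 0.40 × 0.0838943 = 0.0335577
  π_III·p_III = 0.07 × 0.000636836 = 4.45785e-05
Marginal: 0.0817782 + 0.0335577 + 4.45785e-05 = 0.115381
Responsibility of Level II: 0.0335577 / 0.115381 ≈ 0.2908

0.2908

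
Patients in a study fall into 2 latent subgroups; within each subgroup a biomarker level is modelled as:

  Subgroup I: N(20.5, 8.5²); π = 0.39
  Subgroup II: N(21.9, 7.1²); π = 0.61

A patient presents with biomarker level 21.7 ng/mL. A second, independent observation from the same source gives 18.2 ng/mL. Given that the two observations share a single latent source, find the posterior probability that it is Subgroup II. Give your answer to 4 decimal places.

0.6721

Apply Bayes' rule: the posterior for each component is proportional to its prior times its likelihood at x.
Since both observations come from the same component, the likelihood for component k is f_k(x₁)·f_k(x₂).
  p_I = [0.046469] × [0.0452472] = 0.00210259
  p_II = [0.0561668] × [0.0490547] = 0.00275524
Unnormalised posteriors:
  π_I·p_I = 0.39 × 0.00210259 = 0.000820011
  π_II·p_II = 0.61 × 0.00275524 = 0.0016807
Denominator: 0.000820011 + 0.0016807 = 0.00250071
P(Subgroup II | x₁,x₂) ≈ 0.6721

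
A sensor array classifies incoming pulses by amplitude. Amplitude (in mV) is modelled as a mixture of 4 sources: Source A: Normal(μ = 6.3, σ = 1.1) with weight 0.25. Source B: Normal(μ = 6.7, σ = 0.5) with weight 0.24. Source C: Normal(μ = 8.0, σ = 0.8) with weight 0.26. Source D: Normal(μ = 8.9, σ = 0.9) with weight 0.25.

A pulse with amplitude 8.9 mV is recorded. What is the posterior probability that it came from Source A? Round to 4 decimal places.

By Bayes' theorem, P(k | x) = P(Z=k) f_k(x) / Σ_j P(Z=j) f_j(x).
Normal densities:
  p_A = 0.0222006
  p_B = 4.98849e-05
  p_C = 0.264846
  p_D = 0.443269
Prior × likelihood for each component:
  P(Z=A)·p_A = 0.25 × 0.0222006 = 0.00555014
  P(Z=B)·p_B = 0.24 × 4.98849e-05 = 1.19724e-05
  P(Z=C)·p_C = 0.26 × 0.264846 = 0.0688599
  P(Z=D)·p_D = 0.25 × 0.443269 = 0.110817
Evidence: 0.00555014 + 1.19724e-05 + 0.0688599 + 0.110817 = 0.185239
P(Source A | the observation) ≈ 0.0300

0.0300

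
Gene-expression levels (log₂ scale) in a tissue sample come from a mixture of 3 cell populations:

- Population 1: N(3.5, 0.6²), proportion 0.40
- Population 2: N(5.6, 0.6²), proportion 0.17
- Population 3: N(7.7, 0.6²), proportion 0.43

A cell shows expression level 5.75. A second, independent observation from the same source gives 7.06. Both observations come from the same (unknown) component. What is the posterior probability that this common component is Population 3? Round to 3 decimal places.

0.127

The responsibility of component k is w_k f_k(x) divided by Σ_j w_j f_j(x).
Since both observations come from the same component, the likelihood for component k is f_k(x₁)·f_k(x₂).
  L_1 = [0.000587659] × [1.50734e-08] = 8.85802e-12
  L_2 = [0.644447] × [0.0344355] = 0.0221918
  L_3 = [0.00338175] × [0.376438] = 0.00127302
Multiply by the mixture weights:
  w_1·L_1 = 0.40 × 8.85802e-12 = 3.54321e-12
  w_2·L_2 = 0.17 × 0.0221918 = 0.00377261
  w_3·L_3 = 0.43 × 0.00127302 = 0.000547398
Denominator: 3.54321e-12 + 0.00377261 + 0.000547398 = 0.00432001
Responsibility of Population 3: 0.000547398 / 0.00432001 ≈ 0.127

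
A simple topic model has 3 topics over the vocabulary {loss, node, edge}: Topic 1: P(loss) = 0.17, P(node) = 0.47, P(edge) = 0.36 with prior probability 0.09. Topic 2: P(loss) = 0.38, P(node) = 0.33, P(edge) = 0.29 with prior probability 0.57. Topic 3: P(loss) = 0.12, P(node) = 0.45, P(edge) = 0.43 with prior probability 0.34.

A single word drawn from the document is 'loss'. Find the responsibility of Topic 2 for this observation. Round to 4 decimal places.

P(component k | x) = π_k·f_k(x) / marginal(x), where marginal(x) = Σ_j π_j·f_j(x).
Component likelihoods at x = 'loss':
  p_1 = 0.17
  p_2 = 0.38
  p_3 = 0.12
Multiply by the mixture weights:
  π_1·p_1 = 0.09 × 0.17 = 0.0153
  π_2·p_2 = 0.57 × 0.38 = 0.2166
  π_3·p_3 = 0.34 × 0.12 = 0.0408
Normaliser: 0.0153 + 0.2166 + 0.0408 = 0.2727
P(Topic 2 | the observation) ≈ 0.7943

0.7943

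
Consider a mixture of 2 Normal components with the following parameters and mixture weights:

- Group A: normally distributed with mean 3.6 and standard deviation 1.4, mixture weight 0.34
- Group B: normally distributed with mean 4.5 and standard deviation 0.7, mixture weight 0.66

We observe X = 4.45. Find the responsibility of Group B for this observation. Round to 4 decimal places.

The responsibility of component k is π_k f_k(x) divided by Σ_j π_j f_j(x).
Evaluate each component's likelihood at the observed value:
  L_A = (1/(1.4·√(2π)))·exp(−(4.45−3.6)²/(2·1.4²)) = 0.284959·exp(-0.18431) = 0.236994
  L_B = (1/(0.7·√(2π)))·exp(−(4.45−4.5)²/(2·0.7²)) = 0.569918·exp(-0.00255) = 0.568466
Unnormalised posteriors:
  π_A·L_A = 0.34 × 0.236994 = 0.0805778
  π_B·L_B = 0.66 × 0.568466 = 0.375187
Denominator: 0.0805778 + 0.375187 = 0.455765
So the posterior for Group B is 0.375187 / 0.455765 ≈ 0.8232.

0.8232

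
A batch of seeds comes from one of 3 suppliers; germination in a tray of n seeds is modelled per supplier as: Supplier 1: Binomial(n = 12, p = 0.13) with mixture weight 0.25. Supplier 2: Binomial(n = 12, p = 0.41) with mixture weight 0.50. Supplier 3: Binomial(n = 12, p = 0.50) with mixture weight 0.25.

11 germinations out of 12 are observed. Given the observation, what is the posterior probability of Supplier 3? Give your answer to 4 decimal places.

P(component k | x) = w_k·f_k(x) / marginal(x), where marginal(x) = Σ_j w_j·f_j(x).
Component likelihoods at x = 11 germinations out of 12:
  f_1 = C(12,11)·0.13^11·0.87^1 = 12·1.79216e-10·0.87 = 1.87102e-09
  f_2 = C(12,11)·0.41^11·0.59^1 = 12·5.50329e-05·0.59 = 0.000389633
  f_3 = C(12,11)·0.50^11·0.50^1 = 12·0.000488281·0.5 = 0.00292969
Prior × likelihood for each component:
  w_1·f_1 = 0.25 × 1.87102e-09 = 4.67754e-10
  w_2·f_2 = 0.50 × 0.000389633 = 0.000194816
  w_3·f_3 = 0.25 × 0.00292969 = 0.000732422
Sum: 4.67754e-10 + 0.000194816 + 0.000732422 = 0.000927239
Responsibility of Supplier 3: 0.000732422 / 0.000927239 ≈ 0.7899

0.7899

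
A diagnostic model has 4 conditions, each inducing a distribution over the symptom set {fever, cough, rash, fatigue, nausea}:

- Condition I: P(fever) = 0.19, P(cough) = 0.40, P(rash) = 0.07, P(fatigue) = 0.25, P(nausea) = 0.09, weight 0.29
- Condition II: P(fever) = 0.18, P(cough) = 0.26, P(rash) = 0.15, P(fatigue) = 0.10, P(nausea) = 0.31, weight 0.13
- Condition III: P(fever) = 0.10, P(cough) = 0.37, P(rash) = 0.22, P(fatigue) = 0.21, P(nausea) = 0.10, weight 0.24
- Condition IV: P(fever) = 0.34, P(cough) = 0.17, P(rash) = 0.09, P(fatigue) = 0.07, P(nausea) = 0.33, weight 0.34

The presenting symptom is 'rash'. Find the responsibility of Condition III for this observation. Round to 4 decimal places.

0.4286

P(component k | x) = w_k·f_k(x) / marginal(x), where marginal(x) = Σ_j w_j·f_j(x).
Evaluate each component's likelihood at the observed value:
  p_I = P(rash | comp) = 0.07
  p_II = P(rash | comp) = 0.15
  p_III = P(rash | comp) = 0.22
  p_IV = P(rash | comp) = 0.09
Unnormalised posteriors:
  w_I·p_I = 0.29 × 0.07 = 0.0203
  w_II·p_II = 0.13 × 0.15 = 0.0195
  w_III·p_III = 0.24 × 0.22 = 0.0528
  w_IV·p_IV = 0.34 × 0.09 = 0.0306
Marginal: 0.0203 + 0.0195 + 0.0528 + 0.0306 = 0.1232
Responsibility of Condition III: 0.0528 / 0.1232 ≈ 0.4286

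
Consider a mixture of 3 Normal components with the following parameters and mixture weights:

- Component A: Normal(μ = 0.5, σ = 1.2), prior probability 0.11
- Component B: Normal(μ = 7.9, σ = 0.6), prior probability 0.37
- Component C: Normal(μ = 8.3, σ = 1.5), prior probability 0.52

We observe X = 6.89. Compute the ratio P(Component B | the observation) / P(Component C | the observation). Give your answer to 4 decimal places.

Only the two components matter; the odds are (w_i f_i(x)) / (w_j f_j(x)).
Evaluate each component's likelihood at the observed value:
  L_A = 2.31411e-07
  L_B = 0.161231
  L_C = 0.170981
Odds = (0.37/0.52) × (0.161231/0.170981) = 0.711538 × 0.942976 ≈ 0.6710

0.6710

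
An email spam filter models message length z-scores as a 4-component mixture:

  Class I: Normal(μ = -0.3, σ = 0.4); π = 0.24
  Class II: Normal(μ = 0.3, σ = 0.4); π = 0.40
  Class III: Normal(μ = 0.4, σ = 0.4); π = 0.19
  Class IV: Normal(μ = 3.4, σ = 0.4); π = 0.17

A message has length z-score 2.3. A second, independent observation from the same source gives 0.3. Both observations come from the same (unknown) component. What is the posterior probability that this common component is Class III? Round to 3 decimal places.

Posterior ∝ prior × likelihood, so P(k | x) ∝ w_k f_k(x); normalise over all components.
Since both observations come from the same component, the likelihood for component k is f_k(x₁)·f_k(x₂).
  p_I = [(1/(0.4·√(2π)))·exp(−(2.3−-0.3)²/(2·0.4²)) = 0.997356·exp(-21.12500) = 6.67389e-10] × [0.323794] = 2.16097e-10
  p_II = [(1/(0.4·√(2π)))·exp(−(2.3−0.3)²/(2·0.4²)) = 0.997356·exp(-12.50000) = 3.7168e-06] × [0.997356] = 3.70697e-06
  p_III = [(1/(0.4·√(2π)))·exp(−(2.3−0.4)²/(2·0.4²)) = 0.997356·exp(-11.28125) = 1.25738e-05] × [0.96667] = 1.21547e-05
  p_IV = [(1/(0.4·√(2π)))·exp(−(2.3−3.4)²/(2·0.4²)) = 0.997356·exp(-3.78125) = 0.0227339] × [9.04574e-14] = 2.05645e-15
Unnormalised posteriors:
  w_I·p_I = 0.24 × 2.16097e-10 = 5.18632e-11
  w_II·p_II = 0.40 × 3.70697e-06 = 1.48279e-06
  w_III·p_III = 0.19 × 1.21547e-05 = 2.30939e-06
  w_IV·p_IV = 0.17 × 2.05645e-15 = 3.49596e-16
Sum: 5.18632e-11 + 1.48279e-06 + 2.30939e-06 + 3.49596e-16 = 3.79223e-06
Responsibility of Class III: 2.30939e-06 / 3.79223e-06 ≈ 0.609

0.609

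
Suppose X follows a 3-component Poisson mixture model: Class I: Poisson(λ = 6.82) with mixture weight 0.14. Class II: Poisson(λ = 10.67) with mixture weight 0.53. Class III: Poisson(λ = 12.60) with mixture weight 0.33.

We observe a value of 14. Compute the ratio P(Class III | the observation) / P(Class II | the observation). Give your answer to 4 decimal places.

0.9267

Only the two components matter; the odds are (P(Z=i) f_i(x)) / (P(Z=j) f_j(x)).
Evaluate each component's likelihood at the observed value:
  f_I = e^(−6.82)·6.82^14/14! = 0.00589773
  f_II = e^(−10.67)·10.67^14/14! = 0.066065
  f_III = e^(−12.60)·12.60^14/14! = 0.0983261
0.0324476 / 0.0350144 ≈ 0.9267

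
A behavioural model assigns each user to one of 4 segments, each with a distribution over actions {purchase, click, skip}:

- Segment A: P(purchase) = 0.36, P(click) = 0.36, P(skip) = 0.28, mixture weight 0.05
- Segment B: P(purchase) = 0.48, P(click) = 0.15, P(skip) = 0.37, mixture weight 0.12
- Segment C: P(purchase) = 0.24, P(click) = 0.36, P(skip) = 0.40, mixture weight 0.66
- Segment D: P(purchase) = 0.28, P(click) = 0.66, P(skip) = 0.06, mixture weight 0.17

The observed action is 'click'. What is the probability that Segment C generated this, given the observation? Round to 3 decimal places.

0.616

By Bayes' theorem, P(k | x) = P(Z=k) f_k(x) / Σ_j P(Z=j) f_j(x).
Evaluate each component's likelihood at the observed value:
  p_A = 0.36
  p_B = 0.15
  p_C = 0.36
  p_D = 0.66
Weight by the priors:
  P(Z=A)·p_A = 0.05 × 0.36 = 0.018
  P(Z=B)·p_B = 0.12 × 0.15 = 0.018
  P(Z=C)·p_C = 0.66 × 0.36 = 0.2376
  P(Z=D)·p_D = 0.17 × 0.66 = 0.1122
Evidence: 0.018 + 0.018 + 0.2376 + 0.1122 = 0.3858
Responsibility of Segment C: 0.2376 / 0.3858 ≈ 0.616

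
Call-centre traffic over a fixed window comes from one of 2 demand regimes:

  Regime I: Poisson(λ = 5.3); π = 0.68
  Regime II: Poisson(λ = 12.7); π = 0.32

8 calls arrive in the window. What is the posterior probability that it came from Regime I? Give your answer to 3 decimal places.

0.762

The responsibility of component k is w_k f_k(x) divided by Σ_j w_j f_j(x).
Evaluate each component's likelihood at the observed value:
  L_I = e^(−5.3)·5.3^8/8! = 0.0770772
  L_II = e^(−12.7)·12.7^8/8! = 0.0512117
Unnormalised posteriors:
  w_I·L_I = 0.68 × 0.0770772 = 0.0524125
  w_II·L_II = 0.32 × 0.0512117 = 0.0163877
Marginal: 0.0524125 + 0.0163877 = 0.0688002
Responsibility of Regime I: 0.0524125 / 0.0688002 ≈ 0.762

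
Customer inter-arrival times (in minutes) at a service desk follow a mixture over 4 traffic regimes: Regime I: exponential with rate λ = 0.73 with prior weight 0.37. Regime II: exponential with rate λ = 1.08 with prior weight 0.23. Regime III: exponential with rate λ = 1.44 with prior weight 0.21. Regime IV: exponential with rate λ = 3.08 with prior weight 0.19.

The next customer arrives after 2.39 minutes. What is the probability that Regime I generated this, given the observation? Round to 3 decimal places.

The responsibility of component k is P(Z=k) f_k(x) divided by Σ_j P(Z=j) f_j(x).
Component likelihoods at x = 2.39 minutes:
  L_I = 0.73·e^(−0.73·2.39) = 0.73·e^(−1.7447) = 0.127529
  L_II = 1.08·e^(−1.08·2.39) = 1.08·e^(−2.5812) = 0.0817378
  L_III = 1.44·e^(−1.44·2.39) = 1.44·e^(−3.4416) = 0.0460993
  L_IV = 3.08·e^(−3.08·2.39) = 3.08·e^(−7.3612) = 0.00195714
Multiply by the mixture weights:
  P(Z=I)·L_I = 0.37 × 0.127529 = 0.0471858
  P(Z=II)·L_II = 0.23 × 0.0817378 = 0.0187997
  P(Z=III)·L_III = 0.21 × 0.0460993 = 0.00968086
  P(Z=IV)·L_IV = 0.19 × 0.00195714 = 0.000371857
Denominator: 0.0471858 + 0.0187997 + 0.00968086 + 0.000371857 = 0.0760382
P(Regime I | 2.39 minutes) = 0.0471858 / 0.0760382 ≈ 0.621

0.621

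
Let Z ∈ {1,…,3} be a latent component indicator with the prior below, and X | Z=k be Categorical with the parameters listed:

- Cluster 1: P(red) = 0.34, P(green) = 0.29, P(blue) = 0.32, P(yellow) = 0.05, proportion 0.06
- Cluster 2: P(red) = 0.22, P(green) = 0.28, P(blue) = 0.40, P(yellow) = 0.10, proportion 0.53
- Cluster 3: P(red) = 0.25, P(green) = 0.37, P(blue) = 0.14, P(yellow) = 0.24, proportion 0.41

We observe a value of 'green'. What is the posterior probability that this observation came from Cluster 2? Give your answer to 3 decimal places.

Apply Bayes' rule: the posterior for each component is proportional to its prior times its likelihood at x.
Evaluate each component's likelihood at the observed value:
  f_1 = P(green | comp) = 0.29
  f_2 = P(green | comp) = 0.28
  f_3 = P(green | comp) = 0.37
Multiply by the mixture weights:
  π_1·f_1 = 0.06 × 0.29 = 0.0174
  π_2·f_2 = 0.53 × 0.28 = 0.1484
  π_3·f_3 = 0.41 × 0.37 = 0.1517
Sum: 0.0174 + 0.1484 + 0.1517 = 0.3175
P(Cluster 2 | 'green') ≈ 0.467

0.467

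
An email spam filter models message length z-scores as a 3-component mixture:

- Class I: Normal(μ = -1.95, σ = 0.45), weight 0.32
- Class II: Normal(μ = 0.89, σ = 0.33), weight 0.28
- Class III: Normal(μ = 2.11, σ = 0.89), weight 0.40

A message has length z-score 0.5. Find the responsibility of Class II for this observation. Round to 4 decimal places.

Apply Bayes' rule: the posterior for each component is proportional to its prior times its likelihood at x.
Evaluate each component's likelihood at the observed value:
  p_I = 3.24358e-07
  p_II = 0.601323
  p_III = 0.0872808
Prior × likelihood for each component:
  P(Z=I)·p_I = 0.32 × 3.24358e-07 = 1.03795e-07
  P(Z=II)·p_II = 0.28 × 0.601323 = 0.16837
  P(Z=III)·p_III = 0.40 × 0.0872808 = 0.0349123
Evidence: 1.03795e-07 + 0.16837 + 0.0349123 = 0.203283
Responsibility of Class II: 0.16837 / 0.203283 ≈ 0.8283

0.8283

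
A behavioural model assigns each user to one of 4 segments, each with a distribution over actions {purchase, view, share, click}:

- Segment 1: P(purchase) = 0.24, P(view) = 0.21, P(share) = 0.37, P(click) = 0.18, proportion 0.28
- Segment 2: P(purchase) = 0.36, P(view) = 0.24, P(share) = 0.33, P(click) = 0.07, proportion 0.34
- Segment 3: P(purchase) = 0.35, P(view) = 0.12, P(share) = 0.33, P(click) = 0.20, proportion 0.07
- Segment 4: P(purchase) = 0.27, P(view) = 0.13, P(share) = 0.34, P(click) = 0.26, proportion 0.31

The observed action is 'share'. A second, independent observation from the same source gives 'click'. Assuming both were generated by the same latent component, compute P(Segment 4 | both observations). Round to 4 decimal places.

Apply Bayes' rule: the posterior for each component is proportional to its prior times its likelihood at x.
Since both observations come from the same component, the likelihood for component k is f_k(x₁)·f_k(x₂).
  p_1 = [P(share | comp) = 0.37] × [0.18] = 0.0666
  p_2 = [P(share | comp) = 0.33] × [0.07] = 0.0231
  p_3 = [P(share | comp) = 0.33] × [0.2] = 0.066
  p_4 = [P(share | comp) = 0.34] × [0.26] = 0.0884
Weight by the priors:
  π_1·p_1 = 0.28 × 0.0666 = 0.018648
  π_2·p_2 = 0.34 × 0.0231 = 0.007854
  π_3·p_3 = 0.07 × 0.066 = 0.00462
  π_4·p_4 = 0.31 × 0.0884 = 0.027404
Denominator: 0.018648 + 0.007854 + 0.00462 + 0.027404 = 0.058526
P(Segment 4 | x₁,x₂) = 0.027404 / 0.058526 ≈ 0.4682

0.4682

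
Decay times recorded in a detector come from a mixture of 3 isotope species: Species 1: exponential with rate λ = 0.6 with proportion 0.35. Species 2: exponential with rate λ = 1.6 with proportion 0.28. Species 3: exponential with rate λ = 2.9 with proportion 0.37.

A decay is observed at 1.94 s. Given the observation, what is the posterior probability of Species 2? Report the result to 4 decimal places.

0.2245

P(component k | x) = w_k·f_k(x) / marginal(x), where marginal(x) = Σ_j w_j·f_j(x).
Exponential densities:
  L_1 = 0.187341
  L_2 = 0.071791
  L_3 = 0.0104486
Multiply by the mixture weights:
  w_1·L_1 = 0.35 × 0.187341 = 0.0655693
  w_2·L_2 = 0.28 × 0.071791 = 0.0201015
  w_3·L_3 = 0.37 × 0.0104486 = 0.00386597
Normaliser: 0.0655693 + 0.0201015 + 0.00386597 = 0.0895367
Responsibility of Species 2: 0.0201015 / 0.0895367 ≈ 0.2245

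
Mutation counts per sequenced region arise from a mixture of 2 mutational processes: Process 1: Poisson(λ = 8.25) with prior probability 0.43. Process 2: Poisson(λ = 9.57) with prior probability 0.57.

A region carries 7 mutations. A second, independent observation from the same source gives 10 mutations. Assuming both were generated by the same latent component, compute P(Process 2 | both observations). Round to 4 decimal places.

0.5412

Apply Bayes' rule: the posterior for each component is proportional to its prior times its likelihood at x.
Since both observations come from the same component, the likelihood for component k is f_k(x₁)·f_k(x₂).
  f_1 = [e^(−8.25)·8.25^7/7! = 0.13484] × [0.105159] = 0.0141796
  f_2 = [e^(−9.57)·9.57^7/7! = 0.101802] × [0.123925] = 0.0126157
Weight by the priors:
  w_1·f_1 = 0.43 × 0.0141796 = 0.00609724
  w_2·f_2 = 0.57 × 0.0126157 = 0.00719098
Sum: 0.00609724 + 0.00719098 = 0.0132882
P(Process 2 | data) = 0.00719098 / 0.0132882 ≈ 0.5412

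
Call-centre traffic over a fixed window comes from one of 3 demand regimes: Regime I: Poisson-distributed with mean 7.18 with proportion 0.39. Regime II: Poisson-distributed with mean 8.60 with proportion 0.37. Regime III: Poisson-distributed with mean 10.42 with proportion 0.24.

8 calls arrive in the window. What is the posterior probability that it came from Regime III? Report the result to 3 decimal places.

0.194

Apply Bayes' rule: the posterior for each component is proportional to its prior times its likelihood at x.
Component likelihoods at x = 8 calls:
  f_I = e^(−7.18)·7.18^8/8! = 0.133426
  f_II = e^(−8.60)·8.60^8/8! = 0.136626
  f_III = e^(−10.42)·10.42^8/8! = 0.102819
Weight by the priors:
  π_I·f_I = 0.39 × 0.133426 = 0.0520362
  π_II·f_II = 0.37 × 0.136626 = 0.0505518
  π_III·f_III = 0.24 × 0.102819 = 0.0246765
Evidence: 0.0520362 + 0.0505518 + 0.0246765 = 0.127264
So the posterior for Regime III is 0.0246765 / 0.127264 ≈ 0.194.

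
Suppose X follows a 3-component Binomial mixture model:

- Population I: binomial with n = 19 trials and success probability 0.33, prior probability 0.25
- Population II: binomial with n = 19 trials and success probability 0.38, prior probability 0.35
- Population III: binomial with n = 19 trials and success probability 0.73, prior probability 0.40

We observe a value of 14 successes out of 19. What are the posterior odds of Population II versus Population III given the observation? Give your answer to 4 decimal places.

Since P(k|x) ∝ π_k f_k(x), the posterior odds are π_i f_i(x) / (π_j f_j(x)).
Evaluate each component's likelihood at the observed value:
  f_I = C(19,14)·0.33^14·0.67^5 = 11628·1.81633e-07·0.135013 = 0.000285151
  f_II = C(19,14)·0.38^14·0.62^5 = 11628·1.30909e-06·0.0916133 = 0.00139455
  f_III = C(19,14)·0.73^14·0.27^5 = 11628·0.0122045·0.00143489 = 0.203631
0.000488092 / 0.0814524 ≈ 0.0060

0.0060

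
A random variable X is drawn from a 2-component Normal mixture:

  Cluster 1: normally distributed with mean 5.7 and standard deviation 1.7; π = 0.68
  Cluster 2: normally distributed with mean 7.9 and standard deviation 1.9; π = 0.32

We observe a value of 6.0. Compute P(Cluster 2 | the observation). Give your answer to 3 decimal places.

0.206

Apply Bayes' rule: the posterior for each component is proportional to its prior times its likelihood at x.
Component likelihoods at x = 6.0:
  p_1 = (1/(1.7·√(2π)))·exp(−(6.0−5.7)²/(2·1.7²)) = 0.234672·exp(-0.01557) = 0.231046
  p_2 = (1/(1.9·√(2π)))·exp(−(6.0−7.9)²/(2·1.9²)) = 0.209970·exp(-0.50000) = 0.127353
Weight by the priors:
  π_1·p_1 = 0.68 × 0.231046 = 0.157111
  π_2·p_2 = 0.32 × 0.127353 = 0.040753
Marginal: 0.157111 + 0.040753 = 0.197864
P(Cluster 2 | 6.0) ≈ 0.206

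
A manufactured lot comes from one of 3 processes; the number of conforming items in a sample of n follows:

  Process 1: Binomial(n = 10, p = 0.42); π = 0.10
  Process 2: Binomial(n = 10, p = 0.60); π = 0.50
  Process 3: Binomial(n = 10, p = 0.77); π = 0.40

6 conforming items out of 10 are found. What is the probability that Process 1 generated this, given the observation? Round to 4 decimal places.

By Bayes' theorem, P(k | x) = π_k f_k(x) / Σ_j π_j f_j(x).
Evaluate each component's likelihood at the observed value:
  L_1 = 0.130445
  L_2 = 0.250823
  L_3 = 0.122483
Prior × likelihood for each component:
  π_1·L_1 = 0.10 × 0.130445 = 0.0130445
  π_2·L_2 = 0.50 × 0.250823 = 0.125411
  π_3·L_3 = 0.40 × 0.122483 = 0.0489931
Evidence: 0.0130445 + 0.125411 + 0.0489931 = 0.187449
Responsibility of Process 1: 0.0130445 / 0.187449 ≈ 0.0696

0.0696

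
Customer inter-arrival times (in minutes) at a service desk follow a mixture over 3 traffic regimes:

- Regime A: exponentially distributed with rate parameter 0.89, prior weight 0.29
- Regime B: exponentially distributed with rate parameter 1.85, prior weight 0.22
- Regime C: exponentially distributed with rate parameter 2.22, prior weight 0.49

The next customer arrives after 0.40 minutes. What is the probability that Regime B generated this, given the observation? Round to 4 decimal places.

Apply Bayes' rule: the posterior for each component is proportional to its prior times its likelihood at x.
Exponential densities:
  L_A = 0.623421
  L_B = 0.882661
  L_C = 0.913481
Weight by the priors:
  P(Z=A)·L_A = 0.29 × 0.623421 = 0.180792
  P(Z=B)·L_B = 0.22 × 0.882661 = 0.194185
  P(Z=C)·L_C = 0.49 × 0.913481 = 0.447606
Normaliser: 0.180792 + 0.194185 + 0.447606 = 0.822583
P(Regime B | the observation) = 0.194185 / 0.822583 ≈ 0.2361

0.2361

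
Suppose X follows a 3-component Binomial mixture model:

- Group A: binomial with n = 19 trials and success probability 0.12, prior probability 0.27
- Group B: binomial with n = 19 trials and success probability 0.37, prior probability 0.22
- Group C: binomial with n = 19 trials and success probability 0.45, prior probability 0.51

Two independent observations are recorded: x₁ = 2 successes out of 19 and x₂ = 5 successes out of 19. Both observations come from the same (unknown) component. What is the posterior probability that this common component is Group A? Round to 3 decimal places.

By Bayes' theorem, P(k | x) = w_k f_k(x) / Σ_j w_j f_j(x).
Since both observations come from the same component, the likelihood for component k is f_k(x₁)·f_k(x₂).
  f_A = [0.280262] × [0.0483246] = 0.0135436
  f_B = [0.00908215] × [0.125107] = 0.00113624
  f_C = [0.00133532] × [0.0497331] = 6.64098e-05
Weight by the priors:
  w_A·f_A = 0.27 × 0.0135436 = 0.00365676
  w_B·f_B = 0.22 × 0.00113624 = 0.000249973
  w_C·f_C = 0.51 × 6.64098e-05 = 3.3869e-05
Denominator: 0.00365676 + 0.000249973 + 3.3869e-05 = 0.0039406
P(Group A | x) ≈ 0.928

0.928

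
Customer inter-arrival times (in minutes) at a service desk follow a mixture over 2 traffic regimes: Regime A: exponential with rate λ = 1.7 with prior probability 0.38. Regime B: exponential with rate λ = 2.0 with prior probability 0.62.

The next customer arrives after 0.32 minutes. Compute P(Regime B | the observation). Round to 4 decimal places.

0.6355

Apply Bayes' rule: the posterior for each component is proportional to its prior times its likelihood at x.
Evaluate each component's likelihood at the observed value:
  f_A = 1.7·e^(−1.7·0.32) = 1.7·e^(−0.5440) = 0.986717
  f_B = 2.0·e^(−2.0·0.32) = 2.0·e^(−0.6400) = 1.05458
Multiply by the mixture weights:
  w_A·f_A = 0.38 × 0.986717 = 0.374953
  w_B·f_B = 0.62 × 1.05458 = 0.653843
Denominator: 0.374953 + 0.653843 = 1.0288
P(Regime B | 0.32 minutes) ≈ 0.6355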